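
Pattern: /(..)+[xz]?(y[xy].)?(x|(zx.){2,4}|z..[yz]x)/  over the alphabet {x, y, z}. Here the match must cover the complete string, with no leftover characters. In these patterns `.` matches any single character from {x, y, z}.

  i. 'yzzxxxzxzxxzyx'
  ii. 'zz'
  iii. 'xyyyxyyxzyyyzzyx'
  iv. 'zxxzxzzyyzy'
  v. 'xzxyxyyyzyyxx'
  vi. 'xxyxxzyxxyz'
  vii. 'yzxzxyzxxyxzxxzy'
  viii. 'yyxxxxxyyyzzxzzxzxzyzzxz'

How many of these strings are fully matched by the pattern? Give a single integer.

i → no match
ii → no match
iii → no match
iv → no match
v → match
vi → no match
vii → no match
viii → no match
Total matched: 1

1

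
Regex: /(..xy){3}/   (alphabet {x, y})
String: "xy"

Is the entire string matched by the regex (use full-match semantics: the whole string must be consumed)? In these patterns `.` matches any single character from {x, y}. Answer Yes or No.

No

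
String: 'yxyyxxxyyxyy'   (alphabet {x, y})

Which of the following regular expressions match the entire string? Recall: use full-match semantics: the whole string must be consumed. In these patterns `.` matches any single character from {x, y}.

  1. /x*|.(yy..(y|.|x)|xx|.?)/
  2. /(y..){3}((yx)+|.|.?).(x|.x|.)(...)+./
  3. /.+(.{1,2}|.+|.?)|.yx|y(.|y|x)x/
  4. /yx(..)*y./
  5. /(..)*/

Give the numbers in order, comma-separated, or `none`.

3, 4, 5

1 → no match
2 → no match
3 → match
4 → match
5 → match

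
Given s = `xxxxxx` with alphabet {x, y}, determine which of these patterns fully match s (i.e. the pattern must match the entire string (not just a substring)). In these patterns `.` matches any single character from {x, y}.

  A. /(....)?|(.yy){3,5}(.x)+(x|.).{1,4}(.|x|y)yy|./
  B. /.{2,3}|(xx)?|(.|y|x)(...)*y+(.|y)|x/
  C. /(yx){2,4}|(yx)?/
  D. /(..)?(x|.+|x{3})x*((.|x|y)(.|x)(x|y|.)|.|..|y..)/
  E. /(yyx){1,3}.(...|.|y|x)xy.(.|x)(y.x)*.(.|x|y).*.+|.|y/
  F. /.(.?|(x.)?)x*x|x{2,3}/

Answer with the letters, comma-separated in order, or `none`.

A → no match
B → no match
C → no match
D → match
E → no match
F → match

D, F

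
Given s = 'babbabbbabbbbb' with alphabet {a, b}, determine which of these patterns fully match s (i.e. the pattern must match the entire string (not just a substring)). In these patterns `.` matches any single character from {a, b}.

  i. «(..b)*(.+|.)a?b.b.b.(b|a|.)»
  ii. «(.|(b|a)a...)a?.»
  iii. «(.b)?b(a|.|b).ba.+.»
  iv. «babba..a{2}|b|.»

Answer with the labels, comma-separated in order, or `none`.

i, iii

i → match
ii → no match
iii → match
iv → no match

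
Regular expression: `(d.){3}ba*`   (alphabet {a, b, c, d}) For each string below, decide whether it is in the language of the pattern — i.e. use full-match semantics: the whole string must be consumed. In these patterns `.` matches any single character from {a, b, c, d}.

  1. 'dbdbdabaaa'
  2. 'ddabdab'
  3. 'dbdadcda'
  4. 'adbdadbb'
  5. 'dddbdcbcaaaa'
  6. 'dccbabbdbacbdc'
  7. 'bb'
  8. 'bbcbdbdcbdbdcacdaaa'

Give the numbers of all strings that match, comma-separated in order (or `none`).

1 → match
2 → no match
3 → no match
4 → no match — must start with 'd'
5 → no match
6 → no match
7 → no match — must start with 'd'
8 → no match — must start with 'd'

1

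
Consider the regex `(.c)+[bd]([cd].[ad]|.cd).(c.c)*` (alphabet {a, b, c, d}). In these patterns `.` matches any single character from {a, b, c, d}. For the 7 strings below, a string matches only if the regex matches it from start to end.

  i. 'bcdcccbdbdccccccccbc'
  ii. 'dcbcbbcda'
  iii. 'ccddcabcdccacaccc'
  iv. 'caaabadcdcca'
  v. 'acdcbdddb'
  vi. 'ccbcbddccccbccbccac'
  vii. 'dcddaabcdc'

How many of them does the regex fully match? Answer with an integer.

5

i → match
ii → match
iii → no match
iv → no match
v → match
vi → match
vii → match
Total matched: 5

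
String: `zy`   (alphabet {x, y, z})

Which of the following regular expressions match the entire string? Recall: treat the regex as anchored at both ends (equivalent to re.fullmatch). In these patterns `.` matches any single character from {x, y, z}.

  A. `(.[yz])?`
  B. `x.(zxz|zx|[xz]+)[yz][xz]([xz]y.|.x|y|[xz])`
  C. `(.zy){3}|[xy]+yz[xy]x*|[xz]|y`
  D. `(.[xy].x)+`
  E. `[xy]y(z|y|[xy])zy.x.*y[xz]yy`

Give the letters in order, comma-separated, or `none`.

A

A → match
B → no match — must start with `x`
C → no match
D → no match — must end with `x`
E → no match — must end with `yy`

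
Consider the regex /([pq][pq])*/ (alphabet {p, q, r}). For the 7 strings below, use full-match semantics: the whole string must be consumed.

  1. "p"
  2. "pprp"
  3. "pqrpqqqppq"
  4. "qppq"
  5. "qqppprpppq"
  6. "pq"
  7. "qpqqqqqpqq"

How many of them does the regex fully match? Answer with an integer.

1. "p" → no match
2. "pprp" → no match
3. "pqrpqqqppq" → no match
4. "qppq" → match
5. "qqppprpppq" → no match
6. "pq" → match
7. "qpqqqqqpqq" → match
Total matched: 3

3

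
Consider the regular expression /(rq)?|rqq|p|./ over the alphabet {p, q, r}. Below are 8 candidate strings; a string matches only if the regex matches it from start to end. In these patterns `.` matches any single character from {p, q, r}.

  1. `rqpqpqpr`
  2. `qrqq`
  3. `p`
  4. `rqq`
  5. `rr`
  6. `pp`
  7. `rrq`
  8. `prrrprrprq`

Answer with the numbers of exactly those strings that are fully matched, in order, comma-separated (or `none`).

3, 4

1. `rqpqpqpr` → no match
2. `qrqq` → no match
3. `p` → match
4. `rqq` → match
5. `rr` → no match
6. `pp` → no match
7. `rrq` → no match
8. `prrrprrprq` → no match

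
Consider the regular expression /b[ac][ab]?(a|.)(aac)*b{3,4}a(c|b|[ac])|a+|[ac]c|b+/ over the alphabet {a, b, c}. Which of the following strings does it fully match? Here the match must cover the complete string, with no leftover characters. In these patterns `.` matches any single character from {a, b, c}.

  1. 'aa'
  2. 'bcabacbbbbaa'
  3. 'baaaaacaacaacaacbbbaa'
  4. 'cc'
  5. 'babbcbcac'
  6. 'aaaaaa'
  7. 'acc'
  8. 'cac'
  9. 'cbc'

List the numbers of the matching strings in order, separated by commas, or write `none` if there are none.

1, 3, 4, 6

1 → match
2 → no match
3 → match
4 → match
5 → no match
6 → match
7 → no match
8 → no match
9 → no match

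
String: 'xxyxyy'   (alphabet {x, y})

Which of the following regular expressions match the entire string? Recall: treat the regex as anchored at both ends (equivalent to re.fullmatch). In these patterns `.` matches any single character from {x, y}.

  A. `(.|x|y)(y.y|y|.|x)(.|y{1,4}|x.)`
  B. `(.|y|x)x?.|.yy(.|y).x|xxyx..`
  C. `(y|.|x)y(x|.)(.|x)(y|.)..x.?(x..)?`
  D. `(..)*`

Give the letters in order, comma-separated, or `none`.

A → no match
B → match
C → no match
D → match

B, D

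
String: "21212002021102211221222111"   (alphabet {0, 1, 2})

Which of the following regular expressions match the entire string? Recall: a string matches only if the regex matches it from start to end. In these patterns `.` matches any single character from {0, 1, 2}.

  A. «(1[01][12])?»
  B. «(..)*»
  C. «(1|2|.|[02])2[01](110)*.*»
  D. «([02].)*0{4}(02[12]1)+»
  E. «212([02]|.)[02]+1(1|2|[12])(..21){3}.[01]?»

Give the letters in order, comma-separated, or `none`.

B, E

A → no match
B → match
C → no match
D → no match
E → match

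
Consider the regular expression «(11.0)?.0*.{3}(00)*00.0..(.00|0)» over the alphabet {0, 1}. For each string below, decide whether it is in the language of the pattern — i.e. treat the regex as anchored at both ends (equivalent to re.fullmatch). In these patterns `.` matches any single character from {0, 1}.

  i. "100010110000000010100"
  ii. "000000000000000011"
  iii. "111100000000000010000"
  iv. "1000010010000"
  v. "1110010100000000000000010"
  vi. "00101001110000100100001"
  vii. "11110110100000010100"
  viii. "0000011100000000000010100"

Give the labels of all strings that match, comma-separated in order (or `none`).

i → no match
ii → no match
iii → match
iv → match
v → match
vi → no match
vii → no match
viii → match

iii, iv, v, viii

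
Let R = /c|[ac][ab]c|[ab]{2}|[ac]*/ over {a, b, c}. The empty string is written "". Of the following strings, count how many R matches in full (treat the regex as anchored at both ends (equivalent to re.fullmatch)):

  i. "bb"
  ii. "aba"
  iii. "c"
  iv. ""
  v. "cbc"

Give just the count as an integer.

4

i → match
ii → no match
iii → match
iv → match
v → match
Total matched: 4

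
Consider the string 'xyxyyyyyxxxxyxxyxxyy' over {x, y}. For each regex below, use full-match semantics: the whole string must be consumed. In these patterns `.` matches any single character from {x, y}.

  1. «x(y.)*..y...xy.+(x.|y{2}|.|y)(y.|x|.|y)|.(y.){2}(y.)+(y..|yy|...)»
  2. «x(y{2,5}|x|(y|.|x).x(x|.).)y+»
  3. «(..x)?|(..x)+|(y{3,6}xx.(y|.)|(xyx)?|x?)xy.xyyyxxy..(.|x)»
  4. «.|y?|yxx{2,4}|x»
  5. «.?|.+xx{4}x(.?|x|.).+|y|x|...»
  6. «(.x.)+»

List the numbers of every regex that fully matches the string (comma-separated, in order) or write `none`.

1 → match
2 → no match
3 → no match
4 → no match
5 → no match
6 → no match

1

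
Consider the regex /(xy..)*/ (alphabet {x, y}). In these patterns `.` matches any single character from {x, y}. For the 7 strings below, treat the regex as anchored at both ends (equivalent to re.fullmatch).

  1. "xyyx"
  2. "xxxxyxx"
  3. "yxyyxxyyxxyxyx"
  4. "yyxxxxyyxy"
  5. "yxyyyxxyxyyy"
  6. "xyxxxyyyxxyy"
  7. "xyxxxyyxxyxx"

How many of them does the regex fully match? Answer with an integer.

1 → match
2 → no match
3 → no match
4 → no match
5 → no match
6 → no match
7 → match
Total matched: 2

2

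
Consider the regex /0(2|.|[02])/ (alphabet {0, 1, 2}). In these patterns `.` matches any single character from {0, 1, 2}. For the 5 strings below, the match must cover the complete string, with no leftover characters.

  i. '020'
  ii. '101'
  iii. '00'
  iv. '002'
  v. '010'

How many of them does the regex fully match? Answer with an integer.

i → no match
ii → no match — must start with '0'
iii → match
iv → no match
v → no match
Total matched: 1

1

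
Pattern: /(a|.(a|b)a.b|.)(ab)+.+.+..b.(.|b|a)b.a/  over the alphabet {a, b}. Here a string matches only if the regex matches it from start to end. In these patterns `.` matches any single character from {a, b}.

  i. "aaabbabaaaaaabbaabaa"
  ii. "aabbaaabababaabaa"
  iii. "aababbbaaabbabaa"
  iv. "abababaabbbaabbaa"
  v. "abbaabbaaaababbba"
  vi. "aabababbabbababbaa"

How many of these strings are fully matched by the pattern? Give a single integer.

i → match
ii → match
iii → match
iv → no match
v → no match
vi → match
Total matched: 4

4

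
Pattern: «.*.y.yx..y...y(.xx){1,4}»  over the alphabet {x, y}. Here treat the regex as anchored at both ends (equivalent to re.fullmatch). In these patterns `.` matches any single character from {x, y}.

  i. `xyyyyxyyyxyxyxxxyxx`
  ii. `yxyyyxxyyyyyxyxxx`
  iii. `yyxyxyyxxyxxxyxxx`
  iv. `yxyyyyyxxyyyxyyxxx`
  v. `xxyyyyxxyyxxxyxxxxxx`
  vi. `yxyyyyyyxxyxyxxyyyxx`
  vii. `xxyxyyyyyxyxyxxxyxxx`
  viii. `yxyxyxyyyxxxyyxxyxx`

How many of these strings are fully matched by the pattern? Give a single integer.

5

i → match
ii → no match
iii → no match
iv → match
v → match
vi → no match
vii → match
viii → match
Total matched: 5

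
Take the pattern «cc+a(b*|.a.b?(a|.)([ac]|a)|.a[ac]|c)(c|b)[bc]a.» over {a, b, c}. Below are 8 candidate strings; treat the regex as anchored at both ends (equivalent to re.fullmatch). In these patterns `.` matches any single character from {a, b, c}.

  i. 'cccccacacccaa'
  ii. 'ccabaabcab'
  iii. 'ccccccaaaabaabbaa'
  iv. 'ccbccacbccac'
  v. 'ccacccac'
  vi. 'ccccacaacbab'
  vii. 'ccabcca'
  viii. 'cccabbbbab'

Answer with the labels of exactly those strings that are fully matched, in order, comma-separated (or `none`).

i, ii, iii, v, vi, viii

i → match
ii → match
iii → match
iv → no match
v → match
vi → match
vii → no match
viii → match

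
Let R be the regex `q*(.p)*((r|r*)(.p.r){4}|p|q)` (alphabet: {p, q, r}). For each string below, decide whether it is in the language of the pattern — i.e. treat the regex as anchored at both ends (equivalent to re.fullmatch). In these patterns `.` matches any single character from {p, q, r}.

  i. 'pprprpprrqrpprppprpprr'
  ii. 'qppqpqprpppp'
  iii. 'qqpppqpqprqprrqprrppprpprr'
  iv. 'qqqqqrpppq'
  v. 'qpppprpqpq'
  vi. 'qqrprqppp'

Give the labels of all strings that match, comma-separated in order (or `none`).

ii, iii, iv, v

i → no match
ii. 'qppqpqprpppp' → match
iii → match
iv. 'qqqqqrpppq' → match
v. 'qpppprpqpq' → match
vi. 'qqrprqppp' → no match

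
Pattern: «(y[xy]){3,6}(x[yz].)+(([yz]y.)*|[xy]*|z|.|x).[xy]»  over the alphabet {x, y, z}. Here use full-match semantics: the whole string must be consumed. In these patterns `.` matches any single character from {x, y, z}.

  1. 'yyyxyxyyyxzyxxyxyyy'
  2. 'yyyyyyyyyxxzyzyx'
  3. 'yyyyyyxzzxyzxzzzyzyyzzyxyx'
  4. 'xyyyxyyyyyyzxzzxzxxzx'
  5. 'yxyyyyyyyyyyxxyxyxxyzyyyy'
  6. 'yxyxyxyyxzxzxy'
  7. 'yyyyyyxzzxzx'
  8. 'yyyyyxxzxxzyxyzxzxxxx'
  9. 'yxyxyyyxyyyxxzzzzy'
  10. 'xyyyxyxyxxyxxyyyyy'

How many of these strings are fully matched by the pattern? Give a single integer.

1 → no match
2 → match
3 → match
4 → no match — must start with 'y'
5 → no match
6 → match
7 → match
8 → match
9 → match
10 → no match — must start with 'y'
Total matched: 6

6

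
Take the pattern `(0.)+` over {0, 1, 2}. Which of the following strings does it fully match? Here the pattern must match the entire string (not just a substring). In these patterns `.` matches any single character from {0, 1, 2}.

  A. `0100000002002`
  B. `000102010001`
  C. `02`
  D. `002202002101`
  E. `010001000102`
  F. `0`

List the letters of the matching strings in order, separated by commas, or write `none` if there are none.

A → no match
B → match
C → match
D → no match
E → match
F → no match

B, C, E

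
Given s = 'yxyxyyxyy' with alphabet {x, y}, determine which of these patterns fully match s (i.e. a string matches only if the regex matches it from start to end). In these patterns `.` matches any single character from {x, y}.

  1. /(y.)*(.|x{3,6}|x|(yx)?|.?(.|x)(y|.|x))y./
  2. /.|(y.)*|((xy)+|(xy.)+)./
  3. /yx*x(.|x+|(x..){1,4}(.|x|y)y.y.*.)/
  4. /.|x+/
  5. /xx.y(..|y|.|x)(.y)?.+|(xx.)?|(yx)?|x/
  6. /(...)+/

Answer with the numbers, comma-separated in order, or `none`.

1 → match
2 → no match
3 → no match
4 → no match
5 → no match
6 → match

1, 6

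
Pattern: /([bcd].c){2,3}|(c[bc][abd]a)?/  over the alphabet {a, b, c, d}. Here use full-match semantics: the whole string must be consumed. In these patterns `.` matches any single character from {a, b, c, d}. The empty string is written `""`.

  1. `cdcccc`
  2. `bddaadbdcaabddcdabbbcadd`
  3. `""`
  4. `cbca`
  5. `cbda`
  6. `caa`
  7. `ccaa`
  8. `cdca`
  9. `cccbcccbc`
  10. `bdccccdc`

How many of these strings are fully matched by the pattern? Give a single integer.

1. `cdcccc` → match
2 → no match
3. `""` → match
4. `cbca` → no match
5. `cbda` → match
6. `caa` → no match
7. `ccaa` → match
8. `cdca` → no match
9. `cccbcccbc` → match
10. `bdccccdc` → no match
Total matched: 5

5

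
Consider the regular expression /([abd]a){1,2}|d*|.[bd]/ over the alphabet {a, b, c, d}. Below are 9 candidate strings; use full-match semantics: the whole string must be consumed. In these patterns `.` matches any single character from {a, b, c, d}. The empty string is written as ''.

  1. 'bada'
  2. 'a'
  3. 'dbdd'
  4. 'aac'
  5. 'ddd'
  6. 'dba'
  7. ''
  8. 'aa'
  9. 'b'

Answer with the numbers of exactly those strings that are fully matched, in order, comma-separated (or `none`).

1 → match
2 → no match
3 → no match
4 → no match
5 → match
6 → no match
7 → match
8 → match
9 → no match

1, 5, 7, 8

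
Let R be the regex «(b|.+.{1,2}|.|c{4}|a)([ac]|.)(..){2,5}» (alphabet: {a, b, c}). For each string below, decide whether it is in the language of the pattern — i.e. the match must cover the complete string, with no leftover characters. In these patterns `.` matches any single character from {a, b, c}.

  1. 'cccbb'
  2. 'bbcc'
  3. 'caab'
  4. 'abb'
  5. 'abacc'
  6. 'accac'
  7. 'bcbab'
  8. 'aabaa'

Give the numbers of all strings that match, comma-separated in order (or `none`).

none

1. 'cccbb' → no match
2. 'bbcc' → no match
3. 'caab' → no match
4. 'abb' → no match
5. 'abacc' → no match
6. 'accac' → no match
7. 'bcbab' → no match
8. 'aabaa' → no match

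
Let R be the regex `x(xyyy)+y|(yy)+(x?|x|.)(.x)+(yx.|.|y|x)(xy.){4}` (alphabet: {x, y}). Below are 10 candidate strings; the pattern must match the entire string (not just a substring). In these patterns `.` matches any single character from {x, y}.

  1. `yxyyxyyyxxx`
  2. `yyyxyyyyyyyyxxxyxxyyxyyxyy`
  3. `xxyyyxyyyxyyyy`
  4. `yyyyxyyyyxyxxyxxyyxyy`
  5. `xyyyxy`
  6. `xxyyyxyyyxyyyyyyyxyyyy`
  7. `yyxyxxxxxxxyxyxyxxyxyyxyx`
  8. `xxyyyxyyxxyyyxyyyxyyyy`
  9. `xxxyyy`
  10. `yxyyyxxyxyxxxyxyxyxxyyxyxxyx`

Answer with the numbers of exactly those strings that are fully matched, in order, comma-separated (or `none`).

3

1 → no match
2 → no match
3 → match
4 → no match
5 → no match
6 → no match
7 → no match
8 → no match
9 → no match
10 → no match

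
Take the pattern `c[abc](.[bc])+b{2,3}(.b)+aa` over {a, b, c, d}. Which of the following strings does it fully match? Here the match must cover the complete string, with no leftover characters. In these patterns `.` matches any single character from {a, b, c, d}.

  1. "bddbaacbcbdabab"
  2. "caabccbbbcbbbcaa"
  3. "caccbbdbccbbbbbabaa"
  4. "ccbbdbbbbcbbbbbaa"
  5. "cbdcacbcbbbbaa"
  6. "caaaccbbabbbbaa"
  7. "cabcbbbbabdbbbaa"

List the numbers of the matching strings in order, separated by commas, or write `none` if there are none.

3, 4, 5, 7

1 → no match — must start with "c"
2 → no match — must end with "baa"
3 → match
4 → match
5 → match
6 → no match
7 → match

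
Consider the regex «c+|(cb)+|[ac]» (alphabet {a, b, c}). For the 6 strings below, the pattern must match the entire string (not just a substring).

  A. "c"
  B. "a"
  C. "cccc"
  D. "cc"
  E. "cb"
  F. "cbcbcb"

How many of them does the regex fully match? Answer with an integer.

6

A → match
B → match
C → match
D → match
E → match
F → match
Total matched: 6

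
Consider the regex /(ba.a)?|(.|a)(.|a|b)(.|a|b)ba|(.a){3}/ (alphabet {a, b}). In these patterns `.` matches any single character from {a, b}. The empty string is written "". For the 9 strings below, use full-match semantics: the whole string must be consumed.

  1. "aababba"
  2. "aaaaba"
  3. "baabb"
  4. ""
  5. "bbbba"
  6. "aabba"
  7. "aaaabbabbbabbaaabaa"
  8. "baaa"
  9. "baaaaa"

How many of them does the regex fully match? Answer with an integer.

6

1 → no match
2 → match
3 → no match
4 → match
5 → match
6 → match
7 → no match
8 → match
9 → match
Total matched: 6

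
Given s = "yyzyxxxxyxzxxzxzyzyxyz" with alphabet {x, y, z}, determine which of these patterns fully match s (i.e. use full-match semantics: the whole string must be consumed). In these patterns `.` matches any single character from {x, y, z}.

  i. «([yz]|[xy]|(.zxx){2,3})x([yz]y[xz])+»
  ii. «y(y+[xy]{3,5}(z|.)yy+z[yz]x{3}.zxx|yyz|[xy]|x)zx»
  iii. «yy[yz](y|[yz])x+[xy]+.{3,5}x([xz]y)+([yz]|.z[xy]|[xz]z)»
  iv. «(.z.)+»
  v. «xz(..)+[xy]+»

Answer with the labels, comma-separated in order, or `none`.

i → no match
ii → no match — must end with "zx"
iii → match
iv → no match
v → no match — must start with "xz"

iii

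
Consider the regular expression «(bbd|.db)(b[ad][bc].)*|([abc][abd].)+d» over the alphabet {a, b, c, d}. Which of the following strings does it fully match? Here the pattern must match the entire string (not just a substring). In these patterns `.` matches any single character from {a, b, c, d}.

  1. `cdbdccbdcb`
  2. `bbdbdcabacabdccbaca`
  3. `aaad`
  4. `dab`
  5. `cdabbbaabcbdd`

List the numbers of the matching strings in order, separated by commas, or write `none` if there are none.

1 → no match
2 → match
3 → match
4 → no match
5 → match

2, 3, 5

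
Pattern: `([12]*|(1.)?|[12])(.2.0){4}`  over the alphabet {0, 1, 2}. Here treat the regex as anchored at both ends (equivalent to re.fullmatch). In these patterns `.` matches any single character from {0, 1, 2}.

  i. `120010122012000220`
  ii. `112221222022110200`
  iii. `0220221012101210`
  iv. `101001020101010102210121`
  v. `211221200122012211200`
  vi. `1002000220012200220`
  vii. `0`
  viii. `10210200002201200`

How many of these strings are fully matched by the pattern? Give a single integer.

i → no match
ii → no match
iii → match
iv → no match — must end with `0`
v → no match
vi → no match
vii. `0` → no match
viii → no match
Total matched: 1

1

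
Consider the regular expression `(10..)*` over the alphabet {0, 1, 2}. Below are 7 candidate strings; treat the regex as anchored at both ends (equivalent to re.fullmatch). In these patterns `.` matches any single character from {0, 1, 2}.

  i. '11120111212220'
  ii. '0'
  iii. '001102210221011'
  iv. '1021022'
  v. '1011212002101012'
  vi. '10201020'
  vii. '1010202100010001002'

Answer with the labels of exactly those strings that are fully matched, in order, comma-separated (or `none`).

i → no match
ii → no match
iii → no match
iv → no match
v → no match
vi → match
vii → no match

vi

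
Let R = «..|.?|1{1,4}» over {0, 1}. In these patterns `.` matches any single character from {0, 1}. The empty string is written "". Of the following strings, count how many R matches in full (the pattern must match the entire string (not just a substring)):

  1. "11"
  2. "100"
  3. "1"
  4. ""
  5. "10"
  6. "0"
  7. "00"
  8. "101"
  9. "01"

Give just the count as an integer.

7

1 → match
2 → no match
3 → match
4 → match
5 → match
6 → match
7 → match
8 → no match
9 → match
Total matched: 7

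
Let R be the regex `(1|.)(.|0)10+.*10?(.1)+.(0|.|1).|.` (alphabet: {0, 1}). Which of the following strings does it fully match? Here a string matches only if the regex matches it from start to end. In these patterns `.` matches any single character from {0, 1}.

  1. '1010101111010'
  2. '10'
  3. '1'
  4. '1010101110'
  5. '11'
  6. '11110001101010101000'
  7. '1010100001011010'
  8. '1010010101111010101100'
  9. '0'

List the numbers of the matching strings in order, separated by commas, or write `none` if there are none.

1, 3, 4, 7, 8, 9

1 → match
2. '10' → no match
3. '1' → match
4. '1010101110' → match
5. '11' → no match
6 → no match
7 → match
8 → match
9. '0' → match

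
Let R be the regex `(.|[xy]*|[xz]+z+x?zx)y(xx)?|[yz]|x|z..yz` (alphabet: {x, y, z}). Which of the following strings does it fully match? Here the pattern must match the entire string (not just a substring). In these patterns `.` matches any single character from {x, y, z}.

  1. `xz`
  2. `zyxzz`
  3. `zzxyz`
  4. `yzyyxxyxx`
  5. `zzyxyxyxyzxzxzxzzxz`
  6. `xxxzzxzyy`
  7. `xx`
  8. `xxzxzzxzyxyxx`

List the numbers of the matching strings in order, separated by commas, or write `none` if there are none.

3

1 → no match
2 → no match
3 → match
4 → no match
5 → no match
6 → no match
7 → no match
8 → no match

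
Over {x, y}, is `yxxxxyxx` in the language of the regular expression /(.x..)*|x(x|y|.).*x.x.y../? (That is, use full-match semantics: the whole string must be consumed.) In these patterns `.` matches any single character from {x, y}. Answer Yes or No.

No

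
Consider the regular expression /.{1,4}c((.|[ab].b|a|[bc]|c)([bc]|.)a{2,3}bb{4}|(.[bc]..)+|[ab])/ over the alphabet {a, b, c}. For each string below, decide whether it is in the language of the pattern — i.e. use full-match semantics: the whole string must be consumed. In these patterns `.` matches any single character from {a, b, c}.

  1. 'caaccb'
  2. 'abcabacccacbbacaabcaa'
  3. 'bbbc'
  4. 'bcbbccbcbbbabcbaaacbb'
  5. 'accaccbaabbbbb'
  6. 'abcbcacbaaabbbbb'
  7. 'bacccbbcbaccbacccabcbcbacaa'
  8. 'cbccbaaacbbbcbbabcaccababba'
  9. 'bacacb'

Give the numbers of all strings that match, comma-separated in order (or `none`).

1, 4, 5, 6, 7, 8, 9

1 → match
2 → no match
3 → no match
4 → match
5 → match
6 → match
7 → match
8 → match
9 → match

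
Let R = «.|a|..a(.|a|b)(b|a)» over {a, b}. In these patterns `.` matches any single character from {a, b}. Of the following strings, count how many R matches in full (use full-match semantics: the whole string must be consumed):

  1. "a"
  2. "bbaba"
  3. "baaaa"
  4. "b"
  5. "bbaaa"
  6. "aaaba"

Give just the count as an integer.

6

1 → match
2 → match
3 → match
4 → match
5 → match
6 → match
Total matched: 6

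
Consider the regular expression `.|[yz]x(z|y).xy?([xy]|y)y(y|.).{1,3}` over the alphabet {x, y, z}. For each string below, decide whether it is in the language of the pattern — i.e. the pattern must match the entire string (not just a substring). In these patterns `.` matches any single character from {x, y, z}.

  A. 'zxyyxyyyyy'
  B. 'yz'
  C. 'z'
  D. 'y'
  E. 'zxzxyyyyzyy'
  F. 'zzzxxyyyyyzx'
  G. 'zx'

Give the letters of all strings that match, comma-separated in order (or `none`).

A, C, D

A → match
B → no match
C → match
D → match
E → no match
F → no match
G → no match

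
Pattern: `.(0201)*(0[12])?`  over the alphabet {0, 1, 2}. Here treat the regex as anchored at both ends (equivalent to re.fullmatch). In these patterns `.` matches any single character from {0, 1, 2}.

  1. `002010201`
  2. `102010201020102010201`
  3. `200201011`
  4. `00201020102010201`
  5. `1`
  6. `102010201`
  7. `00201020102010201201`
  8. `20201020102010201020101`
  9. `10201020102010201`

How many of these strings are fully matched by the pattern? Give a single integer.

1 → match
2 → match
3 → no match
4 → match
5 → match
6 → match
7 → no match
8 → match
9 → match
Total matched: 7

7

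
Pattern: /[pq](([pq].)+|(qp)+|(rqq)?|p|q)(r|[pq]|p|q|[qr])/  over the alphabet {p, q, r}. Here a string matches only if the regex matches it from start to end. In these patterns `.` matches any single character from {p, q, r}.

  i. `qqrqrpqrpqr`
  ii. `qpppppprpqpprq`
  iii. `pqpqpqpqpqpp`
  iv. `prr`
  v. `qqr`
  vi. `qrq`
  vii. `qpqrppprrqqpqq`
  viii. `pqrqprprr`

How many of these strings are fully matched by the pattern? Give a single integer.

2

i. `qqrqrpqrpqr` → no match
ii → no match
iii. `pqpqpqpqpqpp` → match
iv. `prr` → no match
v. `qqr` → match
vi. `qrq` → no match
vii → no match
viii. `pqrqprprr` → no match
Total matched: 2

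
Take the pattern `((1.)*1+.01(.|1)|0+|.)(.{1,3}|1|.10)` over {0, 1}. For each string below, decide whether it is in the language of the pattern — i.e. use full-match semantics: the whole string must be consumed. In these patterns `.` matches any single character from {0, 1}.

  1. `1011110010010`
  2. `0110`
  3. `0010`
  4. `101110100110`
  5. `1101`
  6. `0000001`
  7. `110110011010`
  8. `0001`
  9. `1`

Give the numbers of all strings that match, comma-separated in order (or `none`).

1 → match
2 → match
3 → match
4 → match
5 → match
6 → match
7 → no match
8 → match
9 → no match

1, 2, 3, 4, 5, 6, 8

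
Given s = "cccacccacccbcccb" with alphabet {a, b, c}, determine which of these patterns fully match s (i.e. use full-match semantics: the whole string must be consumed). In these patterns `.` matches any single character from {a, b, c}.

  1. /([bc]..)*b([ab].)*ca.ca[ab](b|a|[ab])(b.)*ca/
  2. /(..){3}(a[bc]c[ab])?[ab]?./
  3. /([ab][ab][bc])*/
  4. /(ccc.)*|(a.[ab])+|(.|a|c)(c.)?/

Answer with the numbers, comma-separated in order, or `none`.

4

1 → no match — must end with "ca"
2 → no match
3 → no match
4 → match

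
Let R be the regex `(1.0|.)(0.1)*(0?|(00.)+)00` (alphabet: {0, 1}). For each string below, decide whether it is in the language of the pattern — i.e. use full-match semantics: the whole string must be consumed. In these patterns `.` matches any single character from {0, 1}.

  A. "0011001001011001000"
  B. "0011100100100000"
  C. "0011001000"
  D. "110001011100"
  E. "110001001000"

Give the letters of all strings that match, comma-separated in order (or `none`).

A, C, E

A → match
B → no match
C → match
D → no match
E → match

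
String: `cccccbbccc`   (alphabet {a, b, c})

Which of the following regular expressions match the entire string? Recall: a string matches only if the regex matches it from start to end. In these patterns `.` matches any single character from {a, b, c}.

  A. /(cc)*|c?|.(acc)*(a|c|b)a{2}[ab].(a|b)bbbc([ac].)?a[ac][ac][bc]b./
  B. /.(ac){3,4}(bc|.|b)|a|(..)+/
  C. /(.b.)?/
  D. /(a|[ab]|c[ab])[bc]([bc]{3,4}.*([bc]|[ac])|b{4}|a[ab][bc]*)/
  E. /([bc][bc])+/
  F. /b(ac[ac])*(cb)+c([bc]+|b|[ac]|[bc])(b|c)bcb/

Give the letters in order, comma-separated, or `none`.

A → no match
B → match
C → no match
D → no match
E → match
F → no match — must start with `b`

B, E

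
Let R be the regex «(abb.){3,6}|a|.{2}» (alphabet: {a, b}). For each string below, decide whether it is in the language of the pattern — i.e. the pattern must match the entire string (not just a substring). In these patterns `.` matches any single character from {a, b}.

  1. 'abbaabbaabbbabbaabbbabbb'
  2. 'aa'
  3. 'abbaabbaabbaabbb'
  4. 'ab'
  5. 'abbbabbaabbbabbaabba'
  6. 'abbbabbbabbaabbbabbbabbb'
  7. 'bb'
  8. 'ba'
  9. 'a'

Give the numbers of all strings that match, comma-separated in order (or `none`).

1 → match
2 → match
3 → match
4 → match
5 → match
6 → match
7 → match
8 → match
9 → match

1, 2, 3, 4, 5, 6, 7, 8, 9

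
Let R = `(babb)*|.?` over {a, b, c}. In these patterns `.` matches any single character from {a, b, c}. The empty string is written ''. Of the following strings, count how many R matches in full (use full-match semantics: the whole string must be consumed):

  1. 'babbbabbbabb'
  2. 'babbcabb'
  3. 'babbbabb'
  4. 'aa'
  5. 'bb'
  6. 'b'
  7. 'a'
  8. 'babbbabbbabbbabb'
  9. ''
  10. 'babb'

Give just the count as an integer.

7

1. 'babbbabbbabb' → match
2. 'babbcabb' → no match
3. 'babbbabb' → match
4. 'aa' → no match
5. 'bb' → no match
6. 'b' → match
7. 'a' → match
8 → match
9. '' → match
10. 'babb' → match
Total matched: 7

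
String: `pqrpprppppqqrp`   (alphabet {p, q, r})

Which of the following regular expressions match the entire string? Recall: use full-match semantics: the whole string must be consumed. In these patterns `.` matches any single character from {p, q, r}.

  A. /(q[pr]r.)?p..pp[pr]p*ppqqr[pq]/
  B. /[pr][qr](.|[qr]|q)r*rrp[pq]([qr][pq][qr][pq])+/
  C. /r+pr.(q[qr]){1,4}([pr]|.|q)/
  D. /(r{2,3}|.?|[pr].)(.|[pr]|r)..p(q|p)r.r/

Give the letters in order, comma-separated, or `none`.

A → match
B → no match
C → no match — must start with `r`
D → no match — must end with `r`

A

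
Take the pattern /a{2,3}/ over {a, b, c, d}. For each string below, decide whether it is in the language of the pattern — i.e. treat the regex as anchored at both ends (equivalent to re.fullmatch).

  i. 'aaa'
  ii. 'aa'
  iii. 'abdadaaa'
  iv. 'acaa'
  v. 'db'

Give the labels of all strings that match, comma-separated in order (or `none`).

i, ii

i → match
ii → match
iii → no match
iv → no match
v → no match — must start with 'a'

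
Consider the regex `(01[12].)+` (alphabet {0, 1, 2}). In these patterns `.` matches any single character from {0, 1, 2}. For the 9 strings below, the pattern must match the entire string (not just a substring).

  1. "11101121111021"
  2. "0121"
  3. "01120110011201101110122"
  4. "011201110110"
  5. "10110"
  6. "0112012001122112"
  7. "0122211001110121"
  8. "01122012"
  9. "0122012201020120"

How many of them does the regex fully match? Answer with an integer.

1 → no match — must start with "01"
2 → match
3 → no match
4 → match
5 → no match — must start with "01"
6 → no match
7 → no match
8 → no match
9 → no match
Total matched: 2

2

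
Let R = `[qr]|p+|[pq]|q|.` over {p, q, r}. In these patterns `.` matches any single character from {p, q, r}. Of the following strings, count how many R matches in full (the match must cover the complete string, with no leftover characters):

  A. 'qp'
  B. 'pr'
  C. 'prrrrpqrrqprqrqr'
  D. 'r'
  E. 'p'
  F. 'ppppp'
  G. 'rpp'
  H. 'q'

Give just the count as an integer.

A → no match
B → no match
C → no match
D → match
E → match
F → match
G → no match
H → match
Total matched: 4

4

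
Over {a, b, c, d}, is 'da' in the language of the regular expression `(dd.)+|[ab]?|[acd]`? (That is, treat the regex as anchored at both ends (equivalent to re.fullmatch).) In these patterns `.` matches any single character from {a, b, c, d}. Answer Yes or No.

No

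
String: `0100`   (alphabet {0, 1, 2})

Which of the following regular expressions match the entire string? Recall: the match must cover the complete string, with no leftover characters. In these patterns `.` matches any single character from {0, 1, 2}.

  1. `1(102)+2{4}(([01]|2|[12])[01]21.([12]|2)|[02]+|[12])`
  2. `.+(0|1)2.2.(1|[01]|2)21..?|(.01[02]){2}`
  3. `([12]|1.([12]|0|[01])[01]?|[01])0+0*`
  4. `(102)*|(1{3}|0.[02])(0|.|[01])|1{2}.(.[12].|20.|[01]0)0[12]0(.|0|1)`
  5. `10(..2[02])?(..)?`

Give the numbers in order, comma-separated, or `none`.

4

1 → no match — must start with `1102`
2 → no match
3 → no match
4 → match
5 → no match — must start with `10`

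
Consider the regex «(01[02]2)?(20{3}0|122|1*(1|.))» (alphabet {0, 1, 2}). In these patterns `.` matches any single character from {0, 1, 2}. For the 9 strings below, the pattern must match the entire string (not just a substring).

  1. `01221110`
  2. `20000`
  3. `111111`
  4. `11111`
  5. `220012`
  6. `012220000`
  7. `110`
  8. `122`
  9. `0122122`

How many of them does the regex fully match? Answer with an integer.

1. `01221110` → match
2. `20000` → match
3. `111111` → match
4. `11111` → match
5. `220012` → no match
6. `012220000` → match
7. `110` → match
8. `122` → match
9. `0122122` → match
Total matched: 8

8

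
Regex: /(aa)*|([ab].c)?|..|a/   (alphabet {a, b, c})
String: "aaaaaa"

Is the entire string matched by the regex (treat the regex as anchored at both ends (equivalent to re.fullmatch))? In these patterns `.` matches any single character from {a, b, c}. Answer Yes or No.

Yes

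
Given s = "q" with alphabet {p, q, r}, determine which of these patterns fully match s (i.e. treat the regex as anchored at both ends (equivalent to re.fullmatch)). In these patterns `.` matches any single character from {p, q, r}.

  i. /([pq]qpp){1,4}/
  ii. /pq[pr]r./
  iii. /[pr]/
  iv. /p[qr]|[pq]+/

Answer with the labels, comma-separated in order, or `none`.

i → no match — must end with "qpp"
ii → no match — must start with "pq"
iii → no match
iv → match

iv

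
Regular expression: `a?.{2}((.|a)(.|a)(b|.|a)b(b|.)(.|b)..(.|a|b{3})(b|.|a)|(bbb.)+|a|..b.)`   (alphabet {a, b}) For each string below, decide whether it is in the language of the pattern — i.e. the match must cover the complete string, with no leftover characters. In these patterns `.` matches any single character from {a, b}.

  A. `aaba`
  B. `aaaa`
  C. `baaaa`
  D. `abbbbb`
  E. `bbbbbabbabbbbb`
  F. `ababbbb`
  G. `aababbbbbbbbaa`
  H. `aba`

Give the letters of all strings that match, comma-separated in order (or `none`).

A, B, D, F, H

A → match
B → match
C → no match
D → match
E → no match
F → match
G → no match
H → match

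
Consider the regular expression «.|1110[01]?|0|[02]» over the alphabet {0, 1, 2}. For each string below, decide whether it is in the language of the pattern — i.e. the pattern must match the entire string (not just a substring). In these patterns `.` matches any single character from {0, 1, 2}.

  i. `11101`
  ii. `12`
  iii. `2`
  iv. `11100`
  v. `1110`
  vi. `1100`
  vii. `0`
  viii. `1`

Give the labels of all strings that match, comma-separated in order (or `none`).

i → match
ii → no match
iii → match
iv → match
v → match
vi → no match
vii → match
viii → match

i, iii, iv, v, vii, viii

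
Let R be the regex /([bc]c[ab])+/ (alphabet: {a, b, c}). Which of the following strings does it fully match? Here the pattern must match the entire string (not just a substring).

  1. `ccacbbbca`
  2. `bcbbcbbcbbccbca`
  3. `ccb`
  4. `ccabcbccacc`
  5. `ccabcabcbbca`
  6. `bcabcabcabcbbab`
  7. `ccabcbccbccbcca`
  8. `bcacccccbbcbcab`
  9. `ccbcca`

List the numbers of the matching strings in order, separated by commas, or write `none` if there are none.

1. `ccacbbbca` → no match
2 → no match
3. `ccb` → match
4. `ccabcbccacc` → no match
5. `ccabcabcbbca` → match
6 → no match
7 → match
8 → no match
9. `ccbcca` → match

3, 5, 7, 9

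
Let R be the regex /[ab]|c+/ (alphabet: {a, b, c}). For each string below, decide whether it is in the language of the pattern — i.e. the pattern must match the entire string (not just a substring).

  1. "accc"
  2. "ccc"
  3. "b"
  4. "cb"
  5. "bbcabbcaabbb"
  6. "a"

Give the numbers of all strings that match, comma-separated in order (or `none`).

1 → no match
2 → match
3 → match
4 → no match
5 → no match
6 → match

2, 3, 6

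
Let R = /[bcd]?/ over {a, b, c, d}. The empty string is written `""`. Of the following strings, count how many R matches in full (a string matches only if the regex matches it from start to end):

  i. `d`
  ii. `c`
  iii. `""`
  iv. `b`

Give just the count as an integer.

i. `d` → match
ii. `c` → match
iii. `""` → match
iv. `b` → match
Total matched: 4

4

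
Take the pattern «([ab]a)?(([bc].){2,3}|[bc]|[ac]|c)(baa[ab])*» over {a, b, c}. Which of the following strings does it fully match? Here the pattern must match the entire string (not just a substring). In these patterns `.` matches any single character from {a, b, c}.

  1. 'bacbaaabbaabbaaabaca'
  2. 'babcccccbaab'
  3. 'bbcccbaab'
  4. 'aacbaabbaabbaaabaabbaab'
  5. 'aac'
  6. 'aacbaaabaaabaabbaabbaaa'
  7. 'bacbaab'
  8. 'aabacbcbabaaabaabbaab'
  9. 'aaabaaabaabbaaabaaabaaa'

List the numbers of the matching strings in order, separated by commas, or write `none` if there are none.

2, 4, 5, 6, 7, 9

1 → no match
2 → match
3 → no match
4 → match
5 → match
6 → match
7 → match
8 → no match
9 → match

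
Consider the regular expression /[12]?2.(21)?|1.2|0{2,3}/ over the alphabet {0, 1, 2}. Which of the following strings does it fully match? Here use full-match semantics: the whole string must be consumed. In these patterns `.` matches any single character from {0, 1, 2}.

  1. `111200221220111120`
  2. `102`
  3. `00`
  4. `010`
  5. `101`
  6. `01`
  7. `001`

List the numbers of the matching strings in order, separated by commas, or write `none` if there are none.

1 → no match
2 → match
3 → match
4 → no match
5 → no match
6 → no match
7 → no match

2, 3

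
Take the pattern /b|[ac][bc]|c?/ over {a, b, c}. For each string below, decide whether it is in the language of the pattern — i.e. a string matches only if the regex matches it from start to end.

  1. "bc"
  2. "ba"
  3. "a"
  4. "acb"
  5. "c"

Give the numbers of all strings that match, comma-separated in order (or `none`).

1 → no match
2 → no match
3 → no match
4 → no match
5 → match

5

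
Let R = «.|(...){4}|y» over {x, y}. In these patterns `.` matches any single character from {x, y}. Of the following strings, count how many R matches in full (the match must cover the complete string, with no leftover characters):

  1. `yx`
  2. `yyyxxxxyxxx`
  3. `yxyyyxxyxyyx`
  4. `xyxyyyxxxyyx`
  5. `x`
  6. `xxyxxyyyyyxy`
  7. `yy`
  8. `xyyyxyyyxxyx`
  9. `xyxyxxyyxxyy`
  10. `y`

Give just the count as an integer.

7

1 → no match
2 → no match
3 → match
4 → match
5 → match
6 → match
7 → no match
8 → match
9 → match
10 → match
Total matched: 7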